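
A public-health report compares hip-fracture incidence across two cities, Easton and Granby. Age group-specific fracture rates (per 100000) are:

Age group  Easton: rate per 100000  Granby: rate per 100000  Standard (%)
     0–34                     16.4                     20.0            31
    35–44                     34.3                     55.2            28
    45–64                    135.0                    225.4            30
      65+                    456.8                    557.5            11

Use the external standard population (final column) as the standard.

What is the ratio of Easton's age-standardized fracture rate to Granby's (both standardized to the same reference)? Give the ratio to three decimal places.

0.700

Standard weights: 0.31, 0.28, 0.30, 0.11.
Easton: 0.3100×16.4 + 0.2800×34.3 + 0.3000×135.0 + 0.1100×456.8 = 105.4360 per 100000.
Granby: 0.3100×20.0 + 0.2800×55.2 + 0.3000×225.4 + 0.1100×557.5 = 150.6010 per 100000.
Ratio = 105.4360 ÷ 150.6010 = 0.70010.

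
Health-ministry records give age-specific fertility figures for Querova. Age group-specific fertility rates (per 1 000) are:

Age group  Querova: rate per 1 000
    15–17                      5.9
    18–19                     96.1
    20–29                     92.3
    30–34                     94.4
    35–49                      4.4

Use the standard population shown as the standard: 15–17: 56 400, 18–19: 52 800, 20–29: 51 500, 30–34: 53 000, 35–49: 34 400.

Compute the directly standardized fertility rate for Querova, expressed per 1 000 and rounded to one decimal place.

61.7

Standard total = 248 100; weights = 0.2273, 0.2128, 0.2076, 0.2136, 0.1387.
Standardized rate: 0.2273×5.9 + 0.2128×96.1 + 0.2076×92.3 + 0.2136×94.4 + 0.1387×4.4 = 61.7285 per 1 000.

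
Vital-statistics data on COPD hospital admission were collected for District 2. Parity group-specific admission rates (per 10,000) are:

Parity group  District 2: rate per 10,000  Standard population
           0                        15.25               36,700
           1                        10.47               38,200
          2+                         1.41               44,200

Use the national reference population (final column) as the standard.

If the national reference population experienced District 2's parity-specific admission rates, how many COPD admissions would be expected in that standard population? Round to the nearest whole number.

102

Expected COPD admissions = Σ (standard pop × parity-specific rate ÷ 10,000)
= 36,700×15.25/10,000 + 38,200×10.47/10,000 + 44,200×1.41/10,000
= 55.97 + 40.00 + 6.23 = 102.20.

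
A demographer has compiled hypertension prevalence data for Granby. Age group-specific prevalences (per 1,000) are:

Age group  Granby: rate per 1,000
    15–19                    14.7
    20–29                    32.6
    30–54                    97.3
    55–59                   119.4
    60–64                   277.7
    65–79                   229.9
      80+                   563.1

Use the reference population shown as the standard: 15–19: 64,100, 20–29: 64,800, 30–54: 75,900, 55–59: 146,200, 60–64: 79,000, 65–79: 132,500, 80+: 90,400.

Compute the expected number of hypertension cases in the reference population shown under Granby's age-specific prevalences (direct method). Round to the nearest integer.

Expected hypertension cases = Σ (standard pop × age-specific rate ÷ 1,000)
= 64,100×14.7/1,000 + 64,800×32.6/1,000 + 75,900×97.3/1,000 + 146,200×119.4/1,000 + 79,000×277.7/1,000 + 132,500×229.9/1,000 + 90,400×563.1/1,000
= 942.27 + 2112.48 + 7385.07 + 17456.28 + 21938.30 + 30461.75 + 50904.24 = 131200.39.

131200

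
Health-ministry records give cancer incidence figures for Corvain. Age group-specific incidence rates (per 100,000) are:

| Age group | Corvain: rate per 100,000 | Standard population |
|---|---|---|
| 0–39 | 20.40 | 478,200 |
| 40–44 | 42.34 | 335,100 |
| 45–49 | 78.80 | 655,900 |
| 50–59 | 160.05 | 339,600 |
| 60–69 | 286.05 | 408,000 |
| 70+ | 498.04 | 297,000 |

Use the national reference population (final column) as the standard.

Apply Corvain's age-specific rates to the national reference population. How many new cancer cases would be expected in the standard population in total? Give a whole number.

Expected new cancer cases = Σ (standard pop × age-specific rate ÷ 100,000)
= 478,200×20.40/100,000 + 335,100×42.34/100,000 + 655,900×78.80/100,000 + 339,600×160.05/100,000 + 408,000×286.05/100,000 + 297,000×498.04/100,000
= 97.55 + 141.88 + 516.85 + 543.53 + 1167.08 + 1479.18 = 3946.08.

3946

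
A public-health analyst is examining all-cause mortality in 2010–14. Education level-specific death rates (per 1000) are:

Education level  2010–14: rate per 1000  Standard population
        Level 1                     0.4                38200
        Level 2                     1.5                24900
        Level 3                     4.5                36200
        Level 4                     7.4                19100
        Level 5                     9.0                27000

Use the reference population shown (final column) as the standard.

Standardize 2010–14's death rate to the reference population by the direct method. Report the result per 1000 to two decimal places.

Standard total = 145400; weights = 0.2627, 0.1713, 0.2490, 0.1314, 0.1857.
Standardized rate: 0.2627×0.4 + 0.1713×1.5 + 0.2490×4.5 + 0.1314×7.4 + 0.1857×9.0 = 4.1257 per 1000.

4.13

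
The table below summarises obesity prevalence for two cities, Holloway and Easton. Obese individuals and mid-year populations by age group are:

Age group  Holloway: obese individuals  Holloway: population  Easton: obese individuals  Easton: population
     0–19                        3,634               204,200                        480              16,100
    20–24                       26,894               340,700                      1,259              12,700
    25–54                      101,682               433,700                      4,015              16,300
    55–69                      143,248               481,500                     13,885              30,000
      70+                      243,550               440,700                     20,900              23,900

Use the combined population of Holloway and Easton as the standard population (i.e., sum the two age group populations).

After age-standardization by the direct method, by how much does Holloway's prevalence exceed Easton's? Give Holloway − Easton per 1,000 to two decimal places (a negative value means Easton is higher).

-124.62

Age-specific rates per 1,000 for Holloway: 17.796, 78.937, 234.452, 297.504, 552.644.
For Easton: 29.814, 99.134, 246.319, 462.833, 874.477.
Combined standard total = 1,999,800; weights = 0.1102, 0.1767, 0.2250, 0.2558, 0.2323.
Holloway: 0.1102×17.796 + 0.1767×78.937 + 0.2250×234.452 + 0.2558×297.504 + 0.2323×552.644 = 273.1533 per 1,000.
Easton: 0.1102×29.814 + 0.1767×99.134 + 0.2250×246.319 + 0.2558×462.833 + 0.2323×874.477 = 397.7731 per 1,000.
Difference = 273.1533 − 397.7731 = -124.6199.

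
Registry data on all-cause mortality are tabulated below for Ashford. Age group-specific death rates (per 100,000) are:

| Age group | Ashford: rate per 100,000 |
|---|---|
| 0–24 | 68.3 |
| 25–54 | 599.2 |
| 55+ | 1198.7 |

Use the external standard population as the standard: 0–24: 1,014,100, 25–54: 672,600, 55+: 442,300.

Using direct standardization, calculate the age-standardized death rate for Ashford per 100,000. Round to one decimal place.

470.9

Standard total = 2,129,000; weights = 0.4763, 0.3159, 0.2078.
Standardized rate: 0.4763×68.3 + 0.3159×599.2 + 0.2078×1198.7 = 470.8642 per 100,000.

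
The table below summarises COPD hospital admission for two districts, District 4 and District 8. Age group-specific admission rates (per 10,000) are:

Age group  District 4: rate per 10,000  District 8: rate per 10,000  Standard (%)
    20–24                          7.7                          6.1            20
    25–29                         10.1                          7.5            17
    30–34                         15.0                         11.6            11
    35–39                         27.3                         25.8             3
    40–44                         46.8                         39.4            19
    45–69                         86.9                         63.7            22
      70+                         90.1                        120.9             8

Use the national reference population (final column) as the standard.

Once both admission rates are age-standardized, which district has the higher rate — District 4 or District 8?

Standard weights: 0.20, 0.17, 0.11, 0.03, 0.19, 0.22, 0.08.
District 4: 0.2000×7.7 + 0.1700×10.1 + 0.1100×15.0 + 0.0300×27.3 + 0.1900×46.8 + 0.2200×86.9 + 0.0800×90.1 = 40.9440 per 10,000.
District 8: 0.2000×6.1 + 0.1700×7.5 + 0.1100×11.6 + 0.0300×25.8 + 0.1900×39.4 + 0.2200×63.7 + 0.0800×120.9 = 35.7170 per 10,000.

District 4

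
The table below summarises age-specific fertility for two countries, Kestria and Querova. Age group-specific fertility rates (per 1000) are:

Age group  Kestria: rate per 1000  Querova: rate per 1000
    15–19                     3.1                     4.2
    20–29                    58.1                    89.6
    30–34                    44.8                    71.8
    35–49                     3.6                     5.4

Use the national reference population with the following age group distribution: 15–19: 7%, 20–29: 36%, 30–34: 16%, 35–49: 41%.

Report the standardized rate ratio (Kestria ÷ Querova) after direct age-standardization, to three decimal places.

Standard weights: 0.07, 0.36, 0.16, 0.41.
Kestria: 0.0700×3.1 + 0.3600×58.1 + 0.1600×44.8 + 0.4100×3.6 = 29.7770 per 1000.
Querova: 0.0700×4.2 + 0.3600×89.6 + 0.1600×71.8 + 0.4100×5.4 = 46.2520 per 1000.
Ratio = 29.7770 ÷ 46.2520 = 0.64380.

0.644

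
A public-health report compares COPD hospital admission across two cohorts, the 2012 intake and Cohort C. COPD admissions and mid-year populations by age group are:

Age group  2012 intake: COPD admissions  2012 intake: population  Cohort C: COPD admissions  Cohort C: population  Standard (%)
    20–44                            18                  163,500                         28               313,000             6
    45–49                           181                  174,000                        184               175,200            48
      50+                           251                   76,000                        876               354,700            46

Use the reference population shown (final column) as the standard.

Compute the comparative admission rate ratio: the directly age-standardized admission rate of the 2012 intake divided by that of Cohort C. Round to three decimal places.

1.231

Age-specific rates per 10,000 for the 2012 intake: 1.10, 10.40, 33.03.
For Cohort C: 0.89, 10.50, 24.70.
Standard weights: 0.06, 0.48, 0.46.
The 2012 intake: 0.0600×1.10 + 0.4800×10.40 + 0.4600×33.03 = 20.2513 per 10,000.
Cohort C: 0.0600×0.89 + 0.4800×10.50 + 0.4600×24.70 = 16.4554 per 10,000.
Ratio = 20.2513 ÷ 16.4554 = 1.23068.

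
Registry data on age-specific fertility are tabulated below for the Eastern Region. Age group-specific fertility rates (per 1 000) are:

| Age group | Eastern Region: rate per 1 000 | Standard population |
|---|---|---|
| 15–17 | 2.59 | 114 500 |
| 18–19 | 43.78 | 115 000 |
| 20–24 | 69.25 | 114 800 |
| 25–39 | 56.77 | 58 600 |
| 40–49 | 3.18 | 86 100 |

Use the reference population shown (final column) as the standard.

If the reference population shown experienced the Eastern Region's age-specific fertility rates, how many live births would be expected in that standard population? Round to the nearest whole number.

16882

Expected live births = Σ (standard pop × age-specific rate ÷ 1 000)
= 114 500×2.59/1 000 + 115 000×43.78/1 000 + 114 800×69.25/1 000 + 58 600×56.77/1 000 + 86 100×3.18/1 000
= 296.56 + 5034.70 + 7949.90 + 3326.72 + 273.80 = 16881.67.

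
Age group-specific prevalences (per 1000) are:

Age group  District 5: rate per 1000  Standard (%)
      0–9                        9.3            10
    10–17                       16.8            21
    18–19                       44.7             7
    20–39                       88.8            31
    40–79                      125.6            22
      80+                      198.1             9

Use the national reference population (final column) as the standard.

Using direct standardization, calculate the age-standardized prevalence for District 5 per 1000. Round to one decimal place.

Standard weights: 0.10, 0.21, 0.07, 0.31, 0.22, 0.09.
Standardized rate: 0.1000×9.3 + 0.2100×16.8 + 0.0700×44.7 + 0.3100×88.8 + 0.2200×125.6 + 0.0900×198.1 = 80.5760 per 1000.

80.6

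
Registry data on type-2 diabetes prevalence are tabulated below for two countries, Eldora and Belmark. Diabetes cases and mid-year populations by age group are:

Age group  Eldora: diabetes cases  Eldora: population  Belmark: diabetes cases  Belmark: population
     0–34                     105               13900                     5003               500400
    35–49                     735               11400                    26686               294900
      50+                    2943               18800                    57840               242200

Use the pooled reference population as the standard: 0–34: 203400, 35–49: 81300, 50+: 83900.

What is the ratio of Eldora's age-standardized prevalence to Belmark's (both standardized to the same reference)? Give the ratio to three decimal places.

0.677

Age-specific rates per 1000 for Eldora: 7.554, 64.474, 156.543.
For Belmark: 9.998, 90.492, 238.811.
Standard total = 368600; weights = 0.5518, 0.2206, 0.2276.
Eldora: 0.5518×7.554 + 0.2206×64.474 + 0.2276×156.543 = 54.0209 per 1000.
Belmark: 0.5518×9.998 + 0.2206×90.492 + 0.2276×238.811 = 79.8340 per 1000.
Ratio = 54.0209 ÷ 79.8340 = 0.67667.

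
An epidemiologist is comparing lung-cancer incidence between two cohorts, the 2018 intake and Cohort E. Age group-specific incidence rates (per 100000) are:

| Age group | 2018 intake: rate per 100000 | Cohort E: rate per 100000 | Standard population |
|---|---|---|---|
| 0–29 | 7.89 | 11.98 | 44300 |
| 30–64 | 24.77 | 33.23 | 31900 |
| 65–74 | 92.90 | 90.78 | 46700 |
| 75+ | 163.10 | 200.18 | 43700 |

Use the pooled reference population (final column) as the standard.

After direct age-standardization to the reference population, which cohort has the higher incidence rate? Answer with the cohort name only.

Cohort E

Standard total = 166600; weights = 0.2659, 0.1915, 0.2803, 0.2623.
The 2018 intake: 0.2659×7.89 + 0.1915×24.77 + 0.2803×92.90 + 0.2623×163.10 = 75.6638 per 100000.
Cohort E: 0.2659×11.98 + 0.1915×33.23 + 0.2803×90.78 + 0.2623×200.18 = 87.5033 per 100000.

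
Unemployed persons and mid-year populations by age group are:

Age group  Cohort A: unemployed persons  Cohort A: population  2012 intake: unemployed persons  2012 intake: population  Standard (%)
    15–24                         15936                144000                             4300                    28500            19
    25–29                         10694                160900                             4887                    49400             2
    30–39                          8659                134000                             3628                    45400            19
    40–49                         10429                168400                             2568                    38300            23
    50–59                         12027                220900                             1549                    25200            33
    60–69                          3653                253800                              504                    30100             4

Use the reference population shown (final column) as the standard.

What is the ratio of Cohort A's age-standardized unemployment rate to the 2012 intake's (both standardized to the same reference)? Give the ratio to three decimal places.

0.820

Age-specific rates per 1000 for Cohort A: 110.667, 66.464, 64.619, 61.930, 54.445, 14.393.
For the 2012 intake: 150.877, 98.927, 79.912, 67.050, 61.468, 16.744.
Standard weights: 0.19, 0.02, 0.19, 0.23, 0.33, 0.04.
Cohort A: 0.1900×110.667 + 0.0200×66.464 + 0.1900×64.619 + 0.2300×61.930 + 0.3300×54.445 + 0.0400×14.393 = 67.4202 per 1000.
The 2012 intake: 0.1900×150.877 + 0.0200×98.927 + 0.1900×79.912 + 0.2300×67.050 + 0.3300×61.468 + 0.0400×16.744 = 82.2042 per 1000.
Ratio = 67.4202 ÷ 82.2042 = 0.82016.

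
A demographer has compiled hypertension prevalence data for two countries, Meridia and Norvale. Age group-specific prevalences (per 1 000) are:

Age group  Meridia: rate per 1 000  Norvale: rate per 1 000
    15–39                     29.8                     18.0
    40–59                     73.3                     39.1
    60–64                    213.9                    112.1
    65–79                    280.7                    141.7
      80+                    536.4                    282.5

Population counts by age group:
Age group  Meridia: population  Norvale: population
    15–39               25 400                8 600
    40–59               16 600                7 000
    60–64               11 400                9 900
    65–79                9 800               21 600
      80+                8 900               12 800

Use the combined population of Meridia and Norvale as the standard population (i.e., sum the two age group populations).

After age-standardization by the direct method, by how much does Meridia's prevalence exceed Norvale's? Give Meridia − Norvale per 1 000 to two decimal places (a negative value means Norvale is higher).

100.39

Combined standard total = 132 000; weights = 0.2576, 0.1788, 0.1614, 0.2379, 0.1644.
Meridia: 0.2576×29.8 + 0.1788×73.3 + 0.1614×213.9 + 0.2379×280.7 + 0.1644×536.4 = 210.2501 per 1 000.
Norvale: 0.2576×18.0 + 0.1788×39.1 + 0.1614×112.1 + 0.2379×141.7 + 0.1644×282.5 = 109.8645 per 1 000.
Difference = 210.2501 − 109.8645 = 100.3855.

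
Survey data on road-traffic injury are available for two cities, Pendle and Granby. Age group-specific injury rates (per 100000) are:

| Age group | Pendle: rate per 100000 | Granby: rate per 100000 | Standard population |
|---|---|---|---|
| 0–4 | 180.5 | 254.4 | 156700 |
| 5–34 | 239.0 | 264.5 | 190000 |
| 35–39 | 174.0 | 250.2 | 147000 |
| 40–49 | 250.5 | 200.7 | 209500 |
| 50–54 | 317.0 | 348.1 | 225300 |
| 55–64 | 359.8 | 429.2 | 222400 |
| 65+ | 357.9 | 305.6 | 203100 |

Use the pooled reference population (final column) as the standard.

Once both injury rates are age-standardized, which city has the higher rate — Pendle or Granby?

Granby

Standard total = 1354000; weights = 0.1157, 0.1403, 0.1086, 0.1547, 0.1664, 0.1643, 0.1500.
Pendle: 0.1157×180.5 + 0.1403×239.0 + 0.1086×174.0 + 0.1547×250.5 + 0.1664×317.0 + 0.1643×359.8 + 0.1500×357.9 = 277.6080 per 100000.
Granby: 0.1157×254.4 + 0.1403×264.5 + 0.1086×250.2 + 0.1547×200.7 + 0.1664×348.1 + 0.1643×429.2 + 0.1500×305.6 = 299.0354 per 100000.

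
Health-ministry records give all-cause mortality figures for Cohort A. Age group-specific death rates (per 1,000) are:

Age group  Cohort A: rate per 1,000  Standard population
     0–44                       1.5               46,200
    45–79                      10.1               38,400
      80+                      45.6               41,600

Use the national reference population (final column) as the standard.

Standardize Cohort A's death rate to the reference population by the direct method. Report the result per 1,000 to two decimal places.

18.65

Standard total = 126,200; weights = 0.3661, 0.3043, 0.3296.
Standardized rate: 0.3661×1.5 + 0.3043×10.1 + 0.3296×45.6 = 18.6537 per 1,000.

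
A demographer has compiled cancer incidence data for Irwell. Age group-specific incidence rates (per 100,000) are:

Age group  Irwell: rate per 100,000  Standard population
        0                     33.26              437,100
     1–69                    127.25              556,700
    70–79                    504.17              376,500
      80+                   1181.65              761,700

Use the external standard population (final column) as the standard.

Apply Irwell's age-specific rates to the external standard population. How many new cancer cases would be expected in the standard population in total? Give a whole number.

11753

Expected new cancer cases = Σ (standard pop × age-specific rate ÷ 100,000)
= 437,100×33.26/100,000 + 556,700×127.25/100,000 + 376,500×504.17/100,000 + 761,700×1181.65/100,000
= 145.38 + 708.40 + 1898.20 + 9000.63 = 11752.61.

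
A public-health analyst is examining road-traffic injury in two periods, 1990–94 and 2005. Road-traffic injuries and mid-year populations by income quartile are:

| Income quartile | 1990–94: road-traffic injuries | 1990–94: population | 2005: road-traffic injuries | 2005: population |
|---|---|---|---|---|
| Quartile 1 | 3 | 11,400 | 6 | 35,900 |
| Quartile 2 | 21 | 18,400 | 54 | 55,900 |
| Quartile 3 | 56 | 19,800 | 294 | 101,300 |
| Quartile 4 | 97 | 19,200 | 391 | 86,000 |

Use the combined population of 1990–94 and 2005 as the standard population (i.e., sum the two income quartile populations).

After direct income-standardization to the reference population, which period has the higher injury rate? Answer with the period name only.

Income-specific rates per 100,000 for 1990–94: 26.32, 114.13, 282.83, 505.21.
For 2005: 16.71, 96.60, 290.23, 454.65.
Combined standard total = 347,900; weights = 0.1360, 0.2136, 0.3481, 0.3024.
1990–94: 0.1360×26.32 + 0.2136×114.13 + 0.3481×282.83 + 0.3024×505.21 = 279.1694 per 100,000.
2005: 0.1360×16.71 + 0.2136×96.60 + 0.3481×290.23 + 0.3024×454.65 = 261.4078 per 100,000.
The crude rates (257.27 vs 266.93) would put 2005 higher, but that reflects its income composition; once standardized to a common income structure, 1990–94 has the higher underlying rate.

1990–94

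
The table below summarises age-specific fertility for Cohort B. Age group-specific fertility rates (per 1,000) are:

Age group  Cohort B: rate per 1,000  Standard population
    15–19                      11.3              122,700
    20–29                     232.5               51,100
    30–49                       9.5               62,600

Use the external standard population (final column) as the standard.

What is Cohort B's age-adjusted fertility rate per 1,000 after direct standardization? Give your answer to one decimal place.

Standard total = 236,400; weights = 0.5190, 0.2162, 0.2648.
Standardized rate: 0.5190×11.3 + 0.2162×232.5 + 0.2648×9.5 = 58.6377 per 1,000.

58.6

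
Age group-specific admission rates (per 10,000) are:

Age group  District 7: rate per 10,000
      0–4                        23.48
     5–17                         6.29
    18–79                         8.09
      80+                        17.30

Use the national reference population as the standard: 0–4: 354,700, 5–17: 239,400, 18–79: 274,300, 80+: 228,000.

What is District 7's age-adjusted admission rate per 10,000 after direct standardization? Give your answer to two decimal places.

Standard total = 1,096,400; weights = 0.3235, 0.2184, 0.2502, 0.2080.
Standardized rate: 0.3235×23.48 + 0.2184×6.29 + 0.2502×8.09 + 0.2080×17.30 = 14.5911 per 10,000.

14.59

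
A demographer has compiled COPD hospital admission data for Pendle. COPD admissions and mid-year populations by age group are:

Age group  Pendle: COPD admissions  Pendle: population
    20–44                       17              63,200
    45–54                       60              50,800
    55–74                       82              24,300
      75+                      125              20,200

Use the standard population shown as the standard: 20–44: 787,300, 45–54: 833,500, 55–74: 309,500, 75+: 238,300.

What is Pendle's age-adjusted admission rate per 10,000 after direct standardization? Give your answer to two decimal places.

Age-specific rates per 10,000 for Pendle: 2.69, 11.81, 33.74, 61.88.
Standard total = 2,168,600; weights = 0.3630, 0.3843, 0.1427, 0.1099.
Standardized rate: 0.3630×2.69 + 0.3843×11.81 + 0.1427×33.74 + 0.1099×61.88 = 17.1320 per 10,000.

17.13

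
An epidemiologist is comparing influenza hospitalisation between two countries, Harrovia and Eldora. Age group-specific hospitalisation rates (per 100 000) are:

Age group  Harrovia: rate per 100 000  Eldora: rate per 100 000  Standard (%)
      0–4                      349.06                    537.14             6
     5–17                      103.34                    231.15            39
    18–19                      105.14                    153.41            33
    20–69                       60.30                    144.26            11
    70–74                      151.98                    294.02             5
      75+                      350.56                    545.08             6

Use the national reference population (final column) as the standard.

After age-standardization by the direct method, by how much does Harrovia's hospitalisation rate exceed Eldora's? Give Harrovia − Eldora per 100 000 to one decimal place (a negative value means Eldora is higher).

-105.1

Standard weights: 0.06, 0.39, 0.33, 0.11, 0.05, 0.06.
Harrovia: 0.0600×349.06 + 0.3900×103.34 + 0.3300×105.14 + 0.1100×60.30 + 0.0500×151.98 + 0.0600×350.56 = 131.2080 per 100 000.
Eldora: 0.0600×537.14 + 0.3900×231.15 + 0.3300×153.41 + 0.1100×144.26 + 0.0500×294.02 + 0.0600×545.08 = 236.2766 per 100 000.
Difference = 131.2080 − 236.2766 = -105.0686.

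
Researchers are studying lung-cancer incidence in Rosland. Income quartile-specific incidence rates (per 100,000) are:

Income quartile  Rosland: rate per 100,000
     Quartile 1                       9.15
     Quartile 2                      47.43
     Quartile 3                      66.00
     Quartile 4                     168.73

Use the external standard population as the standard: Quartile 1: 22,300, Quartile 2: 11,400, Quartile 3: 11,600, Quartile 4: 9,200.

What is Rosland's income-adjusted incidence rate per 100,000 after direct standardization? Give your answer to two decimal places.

Standard total = 54,500; weights = 0.4092, 0.2092, 0.2128, 0.1688.
Standardized rate: 0.4092×9.15 + 0.2092×47.43 + 0.2128×66.00 + 0.1688×168.73 = 56.1957 per 100,000.

56.20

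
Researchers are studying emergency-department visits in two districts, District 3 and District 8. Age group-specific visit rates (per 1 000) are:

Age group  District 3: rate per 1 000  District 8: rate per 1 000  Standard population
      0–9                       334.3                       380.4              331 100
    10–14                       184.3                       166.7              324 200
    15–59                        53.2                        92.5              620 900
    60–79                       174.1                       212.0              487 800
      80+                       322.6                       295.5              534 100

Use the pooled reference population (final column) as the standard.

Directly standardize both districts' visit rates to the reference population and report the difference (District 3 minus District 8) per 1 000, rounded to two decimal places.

Standard total = 2 298 100; weights = 0.1441, 0.1411, 0.2702, 0.2123, 0.2324.
District 3: 0.1441×334.3 + 0.1411×184.3 + 0.2702×53.2 + 0.2123×174.1 + 0.2324×322.6 = 200.4679 per 1 000.
District 8: 0.1441×380.4 + 0.1411×166.7 + 0.2702×92.5 + 0.2123×212.0 + 0.2324×295.5 = 216.9914 per 1 000.
Difference = 200.4679 − 216.9914 = -16.5235.

-16.52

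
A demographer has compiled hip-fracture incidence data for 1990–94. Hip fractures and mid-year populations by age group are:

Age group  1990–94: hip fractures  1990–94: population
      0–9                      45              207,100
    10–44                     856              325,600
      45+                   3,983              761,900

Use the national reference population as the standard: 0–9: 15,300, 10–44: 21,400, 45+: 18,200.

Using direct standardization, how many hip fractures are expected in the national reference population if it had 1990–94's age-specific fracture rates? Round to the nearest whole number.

Age-specific rates per 100,000 for 1990–94: 21.73, 262.90, 522.77.
Expected hip fractures = Σ (standard pop × age-specific rate ÷ 100,000)
= 15,300×21.73/100,000 + 21,400×262.90/100,000 + 18,200×522.77/100,000
= 3.32 + 56.26 + 95.14 = 154.73.

155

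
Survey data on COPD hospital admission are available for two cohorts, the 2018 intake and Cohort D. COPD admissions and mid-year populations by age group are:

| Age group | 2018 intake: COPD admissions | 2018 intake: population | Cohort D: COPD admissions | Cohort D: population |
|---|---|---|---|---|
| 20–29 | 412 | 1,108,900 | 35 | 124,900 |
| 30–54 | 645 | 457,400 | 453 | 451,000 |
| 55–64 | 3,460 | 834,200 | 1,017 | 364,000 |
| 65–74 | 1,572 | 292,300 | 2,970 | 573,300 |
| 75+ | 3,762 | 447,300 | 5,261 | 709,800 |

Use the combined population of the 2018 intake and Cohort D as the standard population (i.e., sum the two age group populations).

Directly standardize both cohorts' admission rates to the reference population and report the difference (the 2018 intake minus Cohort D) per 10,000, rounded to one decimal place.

Age-specific rates per 10,000 for the 2018 intake: 3.72, 14.10, 41.48, 53.78, 84.10.
For Cohort D: 2.80, 10.04, 27.94, 51.81, 74.12.
Combined standard total = 5,363,100; weights = 0.2301, 0.1694, 0.2234, 0.1614, 0.2158.
The 2018 intake: 0.2301×3.72 + 0.1694×14.10 + 0.2234×41.48 + 0.1614×53.78 + 0.2158×84.10 = 39.3357 per 10,000.
Cohort D: 0.2301×2.80 + 0.1694×10.04 + 0.2234×27.94 + 0.1614×51.81 + 0.2158×74.12 = 32.9409 per 10,000.
Difference = 39.3357 − 32.9409 = 6.3948.

6.4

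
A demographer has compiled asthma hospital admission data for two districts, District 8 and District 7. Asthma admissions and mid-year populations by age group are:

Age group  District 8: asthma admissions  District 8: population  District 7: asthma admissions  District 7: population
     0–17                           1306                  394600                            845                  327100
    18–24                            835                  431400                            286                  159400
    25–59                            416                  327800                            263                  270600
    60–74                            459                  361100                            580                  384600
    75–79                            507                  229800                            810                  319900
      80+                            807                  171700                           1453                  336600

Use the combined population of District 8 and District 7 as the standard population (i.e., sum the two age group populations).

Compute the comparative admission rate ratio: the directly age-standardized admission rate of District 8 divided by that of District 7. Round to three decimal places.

1.076

Age-specific rates per 10000 for District 8: 33.10, 19.36, 12.69, 12.71, 22.06, 47.00.
For District 7: 25.83, 17.94, 9.72, 15.08, 25.32, 43.17.
Combined standard total = 3714600; weights = 0.1943, 0.1590, 0.1611, 0.2007, 0.1480, 0.1368.
District 8: 0.1943×33.10 + 0.1590×19.36 + 0.1611×12.69 + 0.2007×12.71 + 0.1480×22.06 + 0.1368×47.00 = 23.8013 per 10000.
District 7: 0.1943×25.83 + 0.1590×17.94 + 0.1611×9.72 + 0.2007×15.08 + 0.1480×25.32 + 0.1368×43.17 = 22.1197 per 10000.
Ratio = 23.8013 ÷ 22.1197 = 1.07602.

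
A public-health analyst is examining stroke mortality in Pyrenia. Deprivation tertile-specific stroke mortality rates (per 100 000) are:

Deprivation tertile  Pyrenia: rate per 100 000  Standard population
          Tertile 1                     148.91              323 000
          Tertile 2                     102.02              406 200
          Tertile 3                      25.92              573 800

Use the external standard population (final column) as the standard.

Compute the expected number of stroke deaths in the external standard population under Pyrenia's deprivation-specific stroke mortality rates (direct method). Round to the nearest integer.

Expected stroke deaths = Σ (standard pop × deprivation-specific rate ÷ 100 000)
= 323 000×148.91/100 000 + 406 200×102.02/100 000 + 573 800×25.92/100 000
= 480.98 + 414.41 + 148.73 = 1044.11.

1044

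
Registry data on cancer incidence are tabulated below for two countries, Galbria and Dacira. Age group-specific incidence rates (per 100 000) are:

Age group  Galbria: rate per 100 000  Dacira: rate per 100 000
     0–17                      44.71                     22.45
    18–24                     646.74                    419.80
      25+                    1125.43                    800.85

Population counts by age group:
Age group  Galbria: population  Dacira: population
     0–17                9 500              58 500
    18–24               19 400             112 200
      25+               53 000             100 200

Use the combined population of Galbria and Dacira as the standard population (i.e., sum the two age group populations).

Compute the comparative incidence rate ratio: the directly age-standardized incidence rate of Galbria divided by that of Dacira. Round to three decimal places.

Combined standard total = 352 800; weights = 0.1927, 0.3730, 0.4342.
Galbria: 0.1927×44.71 + 0.3730×646.74 + 0.4342×1125.43 = 738.5690 per 100 000.
Dacira: 0.1927×22.45 + 0.3730×419.80 + 0.4342×800.85 = 508.6806 per 100 000.
Ratio = 738.5690 ÷ 508.6806 = 1.45193.

1.452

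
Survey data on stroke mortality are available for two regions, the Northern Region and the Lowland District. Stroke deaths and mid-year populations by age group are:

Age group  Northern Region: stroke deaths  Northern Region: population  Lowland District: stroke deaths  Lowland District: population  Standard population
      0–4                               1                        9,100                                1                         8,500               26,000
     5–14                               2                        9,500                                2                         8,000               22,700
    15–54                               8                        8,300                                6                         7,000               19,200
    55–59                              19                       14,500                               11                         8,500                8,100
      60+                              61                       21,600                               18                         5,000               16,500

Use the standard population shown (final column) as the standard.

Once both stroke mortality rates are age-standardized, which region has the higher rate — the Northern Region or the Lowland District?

Lowland District

Age-specific rates per 100,000 for the Northern Region: 10.99, 21.05, 96.39, 131.03, 282.41.
For the Lowland District: 11.76, 25.00, 85.71, 129.41, 360.00.
Standard total = 92,500; weights = 0.2811, 0.2454, 0.2076, 0.0876, 0.1784.
The Northern Region: 0.2811×10.99 + 0.2454×21.05 + 0.2076×96.39 + 0.0876×131.03 + 0.1784×282.41 = 90.1115 per 100,000.
The Lowland District: 0.2811×11.76 + 0.2454×25.00 + 0.2076×85.71 + 0.0876×129.41 + 0.1784×360.00 = 102.7820 per 100,000.
The crude rates (144.44 vs 102.70) would put the Northern Region higher, but that reflects its age composition; once standardized to a common age structure, the Lowland District has the higher underlying rate.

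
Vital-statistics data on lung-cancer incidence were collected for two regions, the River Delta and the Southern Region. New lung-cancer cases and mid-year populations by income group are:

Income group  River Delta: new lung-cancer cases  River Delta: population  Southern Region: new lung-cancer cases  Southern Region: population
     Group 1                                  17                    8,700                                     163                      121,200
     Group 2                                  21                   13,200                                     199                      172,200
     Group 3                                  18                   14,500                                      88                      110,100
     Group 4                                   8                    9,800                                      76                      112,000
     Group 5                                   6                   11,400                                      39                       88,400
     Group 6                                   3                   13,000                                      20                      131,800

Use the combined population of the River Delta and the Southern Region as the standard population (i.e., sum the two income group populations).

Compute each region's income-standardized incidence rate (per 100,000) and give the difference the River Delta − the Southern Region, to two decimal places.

Income-specific rates per 100,000 for the River Delta: 195.40, 159.09, 124.14, 81.63, 52.63, 23.08.
For the Southern Region: 134.49, 115.56, 79.93, 67.86, 44.12, 15.17.
Combined standard total = 806,300; weights = 0.1611, 0.2299, 0.1545, 0.1511, 0.1238, 0.1796.
The River Delta: 0.1611×195.40 + 0.2299×159.09 + 0.1545×124.14 + 0.1511×81.63 + 0.1238×52.63 + 0.1796×23.08 = 110.2354 per 100,000.
The Southern Region: 0.1611×134.49 + 0.2299×115.56 + 0.1545×79.93 + 0.1511×67.86 + 0.1238×44.12 + 0.1796×15.17 = 79.0272 per 100,000.
Difference = 110.2354 − 79.0272 = 31.2082.

31.21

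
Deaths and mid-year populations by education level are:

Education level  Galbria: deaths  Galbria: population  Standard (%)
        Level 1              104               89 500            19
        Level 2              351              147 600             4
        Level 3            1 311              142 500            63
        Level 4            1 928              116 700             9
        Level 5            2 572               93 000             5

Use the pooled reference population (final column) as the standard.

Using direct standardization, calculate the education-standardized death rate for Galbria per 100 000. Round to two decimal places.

898.16

Education-specific rates per 100 000 for Galbria: 116.20, 237.80, 920.00, 1652.10, 2765.59.
Standard weights: 0.19, 0.04, 0.63, 0.09, 0.05.
Standardized rate: 0.1900×116.20 + 0.0400×237.80 + 0.6300×920.00 + 0.0900×1652.10 + 0.0500×2765.59 = 898.1589 per 100 000.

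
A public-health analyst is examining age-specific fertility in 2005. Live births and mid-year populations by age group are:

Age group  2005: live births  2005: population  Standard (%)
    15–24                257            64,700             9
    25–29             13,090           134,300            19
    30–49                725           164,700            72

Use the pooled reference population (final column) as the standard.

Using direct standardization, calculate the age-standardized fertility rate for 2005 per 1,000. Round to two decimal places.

Age-specific rates per 1,000 for 2005: 3.972, 97.468, 4.402.
Standard weights: 0.09, 0.19, 0.72.
Standardized rate: 0.0900×3.972 + 0.1900×97.468 + 0.7200×4.402 = 22.0459 per 1,000.

22.05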